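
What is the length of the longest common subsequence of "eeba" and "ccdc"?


LCS of "eeba" and "ccdc"
DP table:
           c    c    d    c
      0    0    0    0    0
  e   0    0    0    0    0
  e   0    0    0    0    0
  b   0    0    0    0    0
  a   0    0    0    0    0
LCS length = dp[4][4] = 0

0


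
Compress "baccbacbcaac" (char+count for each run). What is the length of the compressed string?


Input: baccbacbcaac
Runs:
  'b' x 1 => "b1"
  'a' x 1 => "a1"
  'c' x 2 => "c2"
  'b' x 1 => "b1"
  'a' x 1 => "a1"
  'c' x 1 => "c1"
  'b' x 1 => "b1"
  'c' x 1 => "c1"
  'a' x 2 => "a2"
  'c' x 1 => "c1"
Compressed: "b1a1c2b1a1c1b1c1a2c1"
Compressed length: 20

20


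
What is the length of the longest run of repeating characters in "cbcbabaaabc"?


Input: "cbcbabaaabc"
Scanning for longest run:
  Position 1 ('b'): new char, reset run to 1
  Position 2 ('c'): new char, reset run to 1
  Position 3 ('b'): new char, reset run to 1
  Position 4 ('a'): new char, reset run to 1
  Position 5 ('b'): new char, reset run to 1
  Position 6 ('a'): new char, reset run to 1
  Position 7 ('a'): continues run of 'a', length=2
  Position 8 ('a'): continues run of 'a', length=3
  Position 9 ('b'): new char, reset run to 1
  Position 10 ('c'): new char, reset run to 1
Longest run: 'a' with length 3

3


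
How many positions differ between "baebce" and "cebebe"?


Comparing "baebce" and "cebebe" position by position:
  Position 0: 'b' vs 'c' => DIFFER
  Position 1: 'a' vs 'e' => DIFFER
  Position 2: 'e' vs 'b' => DIFFER
  Position 3: 'b' vs 'e' => DIFFER
  Position 4: 'c' vs 'b' => DIFFER
  Position 5: 'e' vs 'e' => same
Positions that differ: 5

5


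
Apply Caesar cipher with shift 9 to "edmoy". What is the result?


Caesar cipher: shift "edmoy" by 9
  'e' (pos 4) + 9 = pos 13 = 'n'
  'd' (pos 3) + 9 = pos 12 = 'm'
  'm' (pos 12) + 9 = pos 21 = 'v'
  'o' (pos 14) + 9 = pos 23 = 'x'
  'y' (pos 24) + 9 = pos 7 = 'h'
Result: nmvxh

nmvxh


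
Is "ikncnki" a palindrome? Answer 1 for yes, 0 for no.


Input: ikncnki
Reversed: ikncnki
  Compare pos 0 ('i') with pos 6 ('i'): match
  Compare pos 1 ('k') with pos 5 ('k'): match
  Compare pos 2 ('n') with pos 4 ('n'): match
Result: palindrome

1


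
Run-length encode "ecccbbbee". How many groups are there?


Input: ecccbbbee
Scanning for consecutive runs:
  Group 1: 'e' x 1 (positions 0-0)
  Group 2: 'c' x 3 (positions 1-3)
  Group 3: 'b' x 3 (positions 4-6)
  Group 4: 'e' x 2 (positions 7-8)
Total groups: 4

4


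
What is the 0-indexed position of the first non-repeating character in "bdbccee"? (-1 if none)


Input: bdbccee
Character frequencies:
  'b': 2
  'c': 2
  'd': 1
  'e': 2
Scanning left to right for freq == 1:
  Position 0 ('b'): freq=2, skip
  Position 1 ('d'): unique! => answer = 1

1


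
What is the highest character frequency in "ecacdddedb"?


Input: ecacdddedb
Character counts:
  'a': 1
  'b': 1
  'c': 2
  'd': 4
  'e': 2
Maximum frequency: 4

4


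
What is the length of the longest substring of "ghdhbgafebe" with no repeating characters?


Input: "ghdhbgafebe"
Sliding window (track last position of each char):
  Position 0 ('g'): window [0,0] length 1 -- new best
  Position 1 ('h'): window [0,1] length 2 -- new best
  Position 2 ('d'): window [0,2] length 3 -- new best
  Position 3 ('h'): repeat (last at 1), move window start to 2
  Position 3 ('h'): window [2,3] length 2
  Position 4 ('b'): window [2,4] length 3
  Position 5 ('g'): window [2,5] length 4 -- new best
  Position 6 ('a'): window [2,6] length 5 -- new best
  Position 7 ('f'): window [2,7] length 6 -- new best
  Position 8 ('e'): window [2,8] length 7 -- new best
  Position 9 ('b'): repeat (last at 4), move window start to 5
  Position 9 ('b'): window [5,9] length 5
  Position 10 ('e'): repeat (last at 8), move window start to 9
  Position 10 ('e'): window [9,10] length 2
Longest substring with no repeats: "dhbgafe" with length 7

7


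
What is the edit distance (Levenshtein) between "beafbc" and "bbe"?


Computing edit distance: "beafbc" -> "bbe"
DP table:
           b    b    e
      0    1    2    3
  b   1    0    1    2
  e   2    1    1    1
  a   3    2    2    2
  f   4    3    3    3
  b   5    4    3    4
  c   6    5    4    4
Edit distance = dp[6][3] = 4

4


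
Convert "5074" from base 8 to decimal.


Input: "5074" in base 8
Positional expansion:
  Digit '5' (value 5) x 8^3 = 2560
  Digit '0' (value 0) x 8^2 = 0
  Digit '7' (value 7) x 8^1 = 56
  Digit '4' (value 4) x 8^0 = 4
Sum = 2620

2620


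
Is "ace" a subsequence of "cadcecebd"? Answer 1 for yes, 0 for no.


Check if "ace" is a subsequence of "cadcecebd"
Greedy scan:
  Position 0 ('c'): no match needed
  Position 1 ('a'): matches sub[0] = 'a'
  Position 2 ('d'): no match needed
  Position 3 ('c'): matches sub[1] = 'c'
  Position 4 ('e'): matches sub[2] = 'e'
  Position 5 ('c'): no match needed
  Position 6 ('e'): no match needed
  Position 7 ('b'): no match needed
  Position 8 ('d'): no match needed
All 3 characters matched => is a subsequence

1


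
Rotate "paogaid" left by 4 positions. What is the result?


Input: "paogaid", rotate left by 4
First 4 characters: "paog"
Remaining characters: "aid"
Concatenate remaining + first: "aid" + "paog" = "aidpaog"

aidpaog


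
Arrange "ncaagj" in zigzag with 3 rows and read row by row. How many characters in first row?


Zigzag "ncaagj" into 3 rows:
Placing characters:
  'n' => row 0
  'c' => row 1
  'a' => row 2
  'a' => row 1
  'g' => row 0
  'j' => row 1
Rows:
  Row 0: "ng"
  Row 1: "caj"
  Row 2: "a"
First row length: 2

2


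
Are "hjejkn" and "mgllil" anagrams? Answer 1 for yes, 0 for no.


Strings: "hjejkn", "mgllil"
Sorted first:  ehjjkn
Sorted second: gilllm
Differ at position 0: 'e' vs 'g' => not anagrams

0


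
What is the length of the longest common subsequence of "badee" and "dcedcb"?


LCS of "badee" and "dcedcb"
DP table:
           d    c    e    d    c    b
      0    0    0    0    0    0    0
  b   0    0    0    0    0    0    1
  a   0    0    0    0    0    0    1
  d   0    1    1    1    1    1    1
  e   0    1    1    2    2    2    2
  e   0    1    1    2    2    2    2
LCS length = dp[5][6] = 2

2


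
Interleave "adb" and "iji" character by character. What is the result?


Interleaving "adb" and "iji":
  Position 0: 'a' from first, 'i' from second => "ai"
  Position 1: 'd' from first, 'j' from second => "dj"
  Position 2: 'b' from first, 'i' from second => "bi"
Result: aidjbi

aidjbi


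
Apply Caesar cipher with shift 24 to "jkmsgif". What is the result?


Caesar cipher: shift "jkmsgif" by 24
  'j' (pos 9) + 24 = pos 7 = 'h'
  'k' (pos 10) + 24 = pos 8 = 'i'
  'm' (pos 12) + 24 = pos 10 = 'k'
  's' (pos 18) + 24 = pos 16 = 'q'
  'g' (pos 6) + 24 = pos 4 = 'e'
  'i' (pos 8) + 24 = pos 6 = 'g'
  'f' (pos 5) + 24 = pos 3 = 'd'
Result: hikqegd

hikqegd


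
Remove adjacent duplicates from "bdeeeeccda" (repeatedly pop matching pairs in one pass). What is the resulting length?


Input: bdeeeeccda
Stack-based adjacent duplicate removal:
  Read 'b': push. Stack: b
  Read 'd': push. Stack: bd
  Read 'e': push. Stack: bde
  Read 'e': matches stack top 'e' => pop. Stack: bd
  Read 'e': push. Stack: bde
  Read 'e': matches stack top 'e' => pop. Stack: bd
  Read 'c': push. Stack: bdc
  Read 'c': matches stack top 'c' => pop. Stack: bd
  Read 'd': matches stack top 'd' => pop. Stack: b
  Read 'a': push. Stack: ba
Final stack: "ba" (length 2)

2


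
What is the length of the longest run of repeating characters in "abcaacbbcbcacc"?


Input: "abcaacbbcbcacc"
Scanning for longest run:
  Position 1 ('b'): new char, reset run to 1
  Position 2 ('c'): new char, reset run to 1
  Position 3 ('a'): new char, reset run to 1
  Position 4 ('a'): continues run of 'a', length=2
  Position 5 ('c'): new char, reset run to 1
  Position 6 ('b'): new char, reset run to 1
  Position 7 ('b'): continues run of 'b', length=2
  Position 8 ('c'): new char, reset run to 1
  Position 9 ('b'): new char, reset run to 1
  Position 10 ('c'): new char, reset run to 1
  Position 11 ('a'): new char, reset run to 1
  Position 12 ('c'): new char, reset run to 1
  Position 13 ('c'): continues run of 'c', length=2
Longest run: 'a' with length 2

2


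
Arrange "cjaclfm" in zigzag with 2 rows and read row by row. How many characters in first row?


Zigzag "cjaclfm" into 2 rows:
Placing characters:
  'c' => row 0
  'j' => row 1
  'a' => row 0
  'c' => row 1
  'l' => row 0
  'f' => row 1
  'm' => row 0
Rows:
  Row 0: "calm"
  Row 1: "jcf"
First row length: 4

4


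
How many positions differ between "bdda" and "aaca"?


Comparing "bdda" and "aaca" position by position:
  Position 0: 'b' vs 'a' => DIFFER
  Position 1: 'd' vs 'a' => DIFFER
  Position 2: 'd' vs 'c' => DIFFER
  Position 3: 'a' vs 'a' => same
Positions that differ: 3

3


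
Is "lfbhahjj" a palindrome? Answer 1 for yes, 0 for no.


Input: lfbhahjj
Reversed: jjhahbfl
  Compare pos 0 ('l') with pos 7 ('j'): MISMATCH
  Compare pos 1 ('f') with pos 6 ('j'): MISMATCH
  Compare pos 2 ('b') with pos 5 ('h'): MISMATCH
  Compare pos 3 ('h') with pos 4 ('a'): MISMATCH
Result: not a palindrome

0


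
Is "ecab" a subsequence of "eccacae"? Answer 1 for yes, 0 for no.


Check if "ecab" is a subsequence of "eccacae"
Greedy scan:
  Position 0 ('e'): matches sub[0] = 'e'
  Position 1 ('c'): matches sub[1] = 'c'
  Position 2 ('c'): no match needed
  Position 3 ('a'): matches sub[2] = 'a'
  Position 4 ('c'): no match needed
  Position 5 ('a'): no match needed
  Position 6 ('e'): no match needed
Only matched 3/4 characters => not a subsequence

0


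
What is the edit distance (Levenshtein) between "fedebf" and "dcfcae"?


Computing edit distance: "fedebf" -> "dcfcae"
DP table:
           d    c    f    c    a    e
      0    1    2    3    4    5    6
  f   1    1    2    2    3    4    5
  e   2    2    2    3    3    4    4
  d   3    2    3    3    4    4    5
  e   4    3    3    4    4    5    4
  b   5    4    4    4    5    5    5
  f   6    5    5    4    5    6    6
Edit distance = dp[6][6] = 6

6


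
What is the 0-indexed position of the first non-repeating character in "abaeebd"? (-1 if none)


Input: abaeebd
Character frequencies:
  'a': 2
  'b': 2
  'd': 1
  'e': 2
Scanning left to right for freq == 1:
  Position 0 ('a'): freq=2, skip
  Position 1 ('b'): freq=2, skip
  Position 2 ('a'): freq=2, skip
  Position 3 ('e'): freq=2, skip
  Position 4 ('e'): freq=2, skip
  Position 5 ('b'): freq=2, skip
  Position 6 ('d'): unique! => answer = 6

6


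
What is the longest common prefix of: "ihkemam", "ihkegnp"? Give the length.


Words: ihkemam, ihkegnp
  Position 0: all 'i' => match
  Position 1: all 'h' => match
  Position 2: all 'k' => match
  Position 3: all 'e' => match
  Position 4: ('m', 'g') => mismatch, stop
LCP = "ihke" (length 4)

4


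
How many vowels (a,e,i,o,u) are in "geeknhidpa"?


Input: geeknhidpa
Checking each character:
  'g' at position 0: consonant
  'e' at position 1: vowel (running total: 1)
  'e' at position 2: vowel (running total: 2)
  'k' at position 3: consonant
  'n' at position 4: consonant
  'h' at position 5: consonant
  'i' at position 6: vowel (running total: 3)
  'd' at position 7: consonant
  'p' at position 8: consonant
  'a' at position 9: vowel (running total: 4)
Total vowels: 4

4


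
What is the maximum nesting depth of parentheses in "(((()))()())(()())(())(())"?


Input: "(((()))()())(()())(())(())"
Tracking depth:
  Position 0 '(': depth becomes 1
  Position 1 '(': depth becomes 2
  Position 2 '(': depth becomes 3
  Position 3 '(': depth becomes 4
  Position 4 ')': depth becomes 3
  Position 5 ')': depth becomes 2
  Position 6 ')': depth becomes 1
  Position 7 '(': depth becomes 2
  Position 8 ')': depth becomes 1
  Position 9 '(': depth becomes 2
  Position 10 ')': depth becomes 1
  Position 11 ')': depth becomes 0
  Position 12 '(': depth becomes 1
  Position 13 '(': depth becomes 2
  Position 14 ')': depth becomes 1
  Position 15 '(': depth becomes 2
  Position 16 ')': depth becomes 1
  Position 17 ')': depth becomes 0
  Position 18 '(': depth becomes 1
  Position 19 '(': depth becomes 2
  Position 20 ')': depth becomes 1
  Position 21 ')': depth becomes 0
  Position 22 '(': depth becomes 1
  Position 23 '(': depth becomes 2
  Position 24 ')': depth becomes 1
  Position 25 ')': depth becomes 0
Maximum depth reached: 4

4


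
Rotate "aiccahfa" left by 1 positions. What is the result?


Input: "aiccahfa", rotate left by 1
First 1 characters: "a"
Remaining characters: "iccahfa"
Concatenate remaining + first: "iccahfa" + "a" = "iccahfaa"

iccahfaa


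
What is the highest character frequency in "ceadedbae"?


Input: ceadedbae
Character counts:
  'a': 2
  'b': 1
  'c': 1
  'd': 2
  'e': 3
Maximum frequency: 3

3


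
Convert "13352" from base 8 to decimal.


Input: "13352" in base 8
Positional expansion:
  Digit '1' (value 1) x 8^4 = 4096
  Digit '3' (value 3) x 8^3 = 1536
  Digit '3' (value 3) x 8^2 = 192
  Digit '5' (value 5) x 8^1 = 40
  Digit '2' (value 2) x 8^0 = 2
Sum = 5866

5866


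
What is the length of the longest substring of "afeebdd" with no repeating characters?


Input: "afeebdd"
Sliding window (track last position of each char):
  Position 0 ('a'): window [0,0] length 1 -- new best
  Position 1 ('f'): window [0,1] length 2 -- new best
  Position 2 ('e'): window [0,2] length 3 -- new best
  Position 3 ('e'): repeat (last at 2), move window start to 3
  Position 3 ('e'): window [3,3] length 1
  Position 4 ('b'): window [3,4] length 2
  Position 5 ('d'): window [3,5] length 3
  Position 6 ('d'): repeat (last at 5), move window start to 6
  Position 6 ('d'): window [6,6] length 1
Longest substring with no repeats: "afe" with length 3

3


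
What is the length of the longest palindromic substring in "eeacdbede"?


Input: "eeacdbede"
Checking substrings for palindromes:
  [6:9] "ede" (len 3) => palindrome
  [0:2] "ee" (len 2) => palindrome
Longest palindromic substring: "ede" with length 3

3


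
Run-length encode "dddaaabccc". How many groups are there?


Input: dddaaabccc
Scanning for consecutive runs:
  Group 1: 'd' x 3 (positions 0-2)
  Group 2: 'a' x 3 (positions 3-5)
  Group 3: 'b' x 1 (positions 6-6)
  Group 4: 'c' x 3 (positions 7-9)
Total groups: 4

4


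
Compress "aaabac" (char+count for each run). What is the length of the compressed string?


Input: aaabac
Runs:
  'a' x 3 => "a3"
  'b' x 1 => "b1"
  'a' x 1 => "a1"
  'c' x 1 => "c1"
Compressed: "a3b1a1c1"
Compressed length: 8

8


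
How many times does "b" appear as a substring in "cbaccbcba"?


Searching for "b" in "cbaccbcba"
Scanning each position:
  Position 0: "c" => no
  Position 1: "b" => MATCH
  Position 2: "a" => no
  Position 3: "c" => no
  Position 4: "c" => no
  Position 5: "b" => MATCH
  Position 6: "c" => no
  Position 7: "b" => MATCH
  Position 8: "a" => no
Total occurrences: 3

3


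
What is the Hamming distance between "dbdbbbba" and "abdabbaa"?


Comparing "dbdbbbba" and "abdabbaa" position by position:
  Position 0: 'd' vs 'a' => differ
  Position 1: 'b' vs 'b' => same
  Position 2: 'd' vs 'd' => same
  Position 3: 'b' vs 'a' => differ
  Position 4: 'b' vs 'b' => same
  Position 5: 'b' vs 'b' => same
  Position 6: 'b' vs 'a' => differ
  Position 7: 'a' vs 'a' => same
Total differences (Hamming distance): 3

3


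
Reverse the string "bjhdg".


Input: bjhdg
Reading characters right to left:
  Position 4: 'g'
  Position 3: 'd'
  Position 2: 'h'
  Position 1: 'j'
  Position 0: 'b'
Reversed: gdhjb

gdhjb


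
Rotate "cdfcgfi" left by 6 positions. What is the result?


Input: "cdfcgfi", rotate left by 6
First 6 characters: "cdfcgf"
Remaining characters: "i"
Concatenate remaining + first: "i" + "cdfcgf" = "icdfcgf"

icdfcgf


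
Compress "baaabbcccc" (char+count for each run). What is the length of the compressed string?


Input: baaabbcccc
Runs:
  'b' x 1 => "b1"
  'a' x 3 => "a3"
  'b' x 2 => "b2"
  'c' x 4 => "c4"
Compressed: "b1a3b2c4"
Compressed length: 8

8


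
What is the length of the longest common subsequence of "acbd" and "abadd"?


LCS of "acbd" and "abadd"
DP table:
           a    b    a    d    d
      0    0    0    0    0    0
  a   0    1    1    1    1    1
  c   0    1    1    1    1    1
  b   0    1    2    2    2    2
  d   0    1    2    2    3    3
LCS length = dp[4][5] = 3

3


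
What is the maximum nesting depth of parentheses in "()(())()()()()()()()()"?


Input: "()(())()()()()()()()()"
Tracking depth:
  Position 0 '(': depth becomes 1
  Position 1 ')': depth becomes 0
  Position 2 '(': depth becomes 1
  Position 3 '(': depth becomes 2
  Position 4 ')': depth becomes 1
  Position 5 ')': depth becomes 0
  Position 6 '(': depth becomes 1
  Position 7 ')': depth becomes 0
  Position 8 '(': depth becomes 1
  Position 9 ')': depth becomes 0
  Position 10 '(': depth becomes 1
  Position 11 ')': depth becomes 0
  Position 12 '(': depth becomes 1
  Position 13 ')': depth becomes 0
  Position 14 '(': depth becomes 1
  Position 15 ')': depth becomes 0
  Position 16 '(': depth becomes 1
  Position 17 ')': depth becomes 0
  Position 18 '(': depth becomes 1
  Position 19 ')': depth becomes 0
  Position 20 '(': depth becomes 1
  Position 21 ')': depth becomes 0
Maximum depth reached: 2

2


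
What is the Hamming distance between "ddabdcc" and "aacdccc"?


Comparing "ddabdcc" and "aacdccc" position by position:
  Position 0: 'd' vs 'a' => differ
  Position 1: 'd' vs 'a' => differ
  Position 2: 'a' vs 'c' => differ
  Position 3: 'b' vs 'd' => differ
  Position 4: 'd' vs 'c' => differ
  Position 5: 'c' vs 'c' => same
  Position 6: 'c' vs 'c' => same
Total differences (Hamming distance): 5

5


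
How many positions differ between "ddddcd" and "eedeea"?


Comparing "ddddcd" and "eedeea" position by position:
  Position 0: 'd' vs 'e' => DIFFER
  Position 1: 'd' vs 'e' => DIFFER
  Position 2: 'd' vs 'd' => same
  Position 3: 'd' vs 'e' => DIFFER
  Position 4: 'c' vs 'e' => DIFFER
  Position 5: 'd' vs 'a' => DIFFER
Positions that differ: 5

5


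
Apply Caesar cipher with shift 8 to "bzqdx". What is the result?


Caesar cipher: shift "bzqdx" by 8
  'b' (pos 1) + 8 = pos 9 = 'j'
  'z' (pos 25) + 8 = pos 7 = 'h'
  'q' (pos 16) + 8 = pos 24 = 'y'
  'd' (pos 3) + 8 = pos 11 = 'l'
  'x' (pos 23) + 8 = pos 5 = 'f'
Result: jhylf

jhylf


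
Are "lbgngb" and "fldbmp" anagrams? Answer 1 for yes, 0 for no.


Strings: "lbgngb", "fldbmp"
Sorted first:  bbggln
Sorted second: bdflmp
Differ at position 1: 'b' vs 'd' => not anagrams

0


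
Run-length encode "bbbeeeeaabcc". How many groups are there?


Input: bbbeeeeaabcc
Scanning for consecutive runs:
  Group 1: 'b' x 3 (positions 0-2)
  Group 2: 'e' x 4 (positions 3-6)
  Group 3: 'a' x 2 (positions 7-8)
  Group 4: 'b' x 1 (positions 9-9)
  Group 5: 'c' x 2 (positions 10-11)
Total groups: 5

5


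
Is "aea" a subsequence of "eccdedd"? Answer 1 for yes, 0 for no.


Check if "aea" is a subsequence of "eccdedd"
Greedy scan:
  Position 0 ('e'): no match needed
  Position 1 ('c'): no match needed
  Position 2 ('c'): no match needed
  Position 3 ('d'): no match needed
  Position 4 ('e'): no match needed
  Position 5 ('d'): no match needed
  Position 6 ('d'): no match needed
Only matched 0/3 characters => not a subsequence

0


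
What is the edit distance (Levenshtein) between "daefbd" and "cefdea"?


Computing edit distance: "daefbd" -> "cefdea"
DP table:
           c    e    f    d    e    a
      0    1    2    3    4    5    6
  d   1    1    2    3    3    4    5
  a   2    2    2    3    4    4    4
  e   3    3    2    3    4    4    5
  f   4    4    3    2    3    4    5
  b   5    5    4    3    3    4    5
  d   6    6    5    4    3    4    5
Edit distance = dp[6][6] = 5

5


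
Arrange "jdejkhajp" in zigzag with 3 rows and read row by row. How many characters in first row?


Zigzag "jdejkhajp" into 3 rows:
Placing characters:
  'j' => row 0
  'd' => row 1
  'e' => row 2
  'j' => row 1
  'k' => row 0
  'h' => row 1
  'a' => row 2
  'j' => row 1
  'p' => row 0
Rows:
  Row 0: "jkp"
  Row 1: "djhj"
  Row 2: "ea"
First row length: 3

3


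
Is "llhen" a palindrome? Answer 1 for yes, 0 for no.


Input: llhen
Reversed: nehll
  Compare pos 0 ('l') with pos 4 ('n'): MISMATCH
  Compare pos 1 ('l') with pos 3 ('e'): MISMATCH
Result: not a palindrome

0


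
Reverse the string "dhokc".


Input: dhokc
Reading characters right to left:
  Position 4: 'c'
  Position 3: 'k'
  Position 2: 'o'
  Position 1: 'h'
  Position 0: 'd'
Reversed: ckohd

ckohd


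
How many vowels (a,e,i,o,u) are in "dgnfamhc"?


Input: dgnfamhc
Checking each character:
  'd' at position 0: consonant
  'g' at position 1: consonant
  'n' at position 2: consonant
  'f' at position 3: consonant
  'a' at position 4: vowel (running total: 1)
  'm' at position 5: consonant
  'h' at position 6: consonant
  'c' at position 7: consonant
Total vowels: 1

1


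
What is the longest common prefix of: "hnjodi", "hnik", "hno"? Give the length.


Words: hnjodi, hnik, hno
  Position 0: all 'h' => match
  Position 1: all 'n' => match
  Position 2: ('j', 'i', 'o') => mismatch, stop
LCP = "hn" (length 2)

2


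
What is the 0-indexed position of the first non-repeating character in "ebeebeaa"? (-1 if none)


Input: ebeebeaa
Character frequencies:
  'a': 2
  'b': 2
  'e': 4
Scanning left to right for freq == 1:
  Position 0 ('e'): freq=4, skip
  Position 1 ('b'): freq=2, skip
  Position 2 ('e'): freq=4, skip
  Position 3 ('e'): freq=4, skip
  Position 4 ('b'): freq=2, skip
  Position 5 ('e'): freq=4, skip
  Position 6 ('a'): freq=2, skip
  Position 7 ('a'): freq=2, skip
  No unique character found => answer = -1

-1


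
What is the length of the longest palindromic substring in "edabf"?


Input: "edabf"
Checking substrings for palindromes:
  No multi-char palindromic substrings found
Longest palindromic substring: "e" with length 1

1


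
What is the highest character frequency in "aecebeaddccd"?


Input: aecebeaddccd
Character counts:
  'a': 2
  'b': 1
  'c': 3
  'd': 3
  'e': 3
Maximum frequency: 3

3


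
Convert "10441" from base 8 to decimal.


Input: "10441" in base 8
Positional expansion:
  Digit '1' (value 1) x 8^4 = 4096
  Digit '0' (value 0) x 8^3 = 0
  Digit '4' (value 4) x 8^2 = 256
  Digit '4' (value 4) x 8^1 = 32
  Digit '1' (value 1) x 8^0 = 1
Sum = 4385

4385


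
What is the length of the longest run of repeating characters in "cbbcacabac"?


Input: "cbbcacabac"
Scanning for longest run:
  Position 1 ('b'): new char, reset run to 1
  Position 2 ('b'): continues run of 'b', length=2
  Position 3 ('c'): new char, reset run to 1
  Position 4 ('a'): new char, reset run to 1
  Position 5 ('c'): new char, reset run to 1
  Position 6 ('a'): new char, reset run to 1
  Position 7 ('b'): new char, reset run to 1
  Position 8 ('a'): new char, reset run to 1
  Position 9 ('c'): new char, reset run to 1
Longest run: 'b' with length 2

2


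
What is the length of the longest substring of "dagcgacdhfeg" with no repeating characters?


Input: "dagcgacdhfeg"
Sliding window (track last position of each char):
  Position 0 ('d'): window [0,0] length 1 -- new best
  Position 1 ('a'): window [0,1] length 2 -- new best
  Position 2 ('g'): window [0,2] length 3 -- new best
  Position 3 ('c'): window [0,3] length 4 -- new best
  Position 4 ('g'): repeat (last at 2), move window start to 3
  Position 4 ('g'): window [3,4] length 2
  Position 5 ('a'): window [3,5] length 3
  Position 6 ('c'): repeat (last at 3), move window start to 4
  Position 6 ('c'): window [4,6] length 3
  Position 7 ('d'): window [4,7] length 4
  Position 8 ('h'): window [4,8] length 5 -- new best
  Position 9 ('f'): window [4,9] length 6 -- new best
  Position 10 ('e'): window [4,10] length 7 -- new best
  Position 11 ('g'): repeat (last at 4), move window start to 5
  Position 11 ('g'): window [5,11] length 7
Longest substring with no repeats: "gacdhfe" with length 7

7


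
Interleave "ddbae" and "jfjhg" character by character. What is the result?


Interleaving "ddbae" and "jfjhg":
  Position 0: 'd' from first, 'j' from second => "dj"
  Position 1: 'd' from first, 'f' from second => "df"
  Position 2: 'b' from first, 'j' from second => "bj"
  Position 3: 'a' from first, 'h' from second => "ah"
  Position 4: 'e' from first, 'g' from second => "eg"
Result: djdfbjaheg

djdfbjaheg


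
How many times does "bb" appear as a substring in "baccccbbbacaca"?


Searching for "bb" in "baccccbbbacaca"
Scanning each position:
  Position 0: "ba" => no
  Position 1: "ac" => no
  Position 2: "cc" => no
  Position 3: "cc" => no
  Position 4: "cc" => no
  Position 5: "cb" => no
  Position 6: "bb" => MATCH
  Position 7: "bb" => MATCH
  Position 8: "ba" => no
  Position 9: "ac" => no
  Position 10: "ca" => no
  Position 11: "ac" => no
  Position 12: "ca" => no
Total occurrences: 2

2


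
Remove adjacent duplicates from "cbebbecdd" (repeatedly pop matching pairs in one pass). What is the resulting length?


Input: cbebbecdd
Stack-based adjacent duplicate removal:
  Read 'c': push. Stack: c
  Read 'b': push. Stack: cb
  Read 'e': push. Stack: cbe
  Read 'b': push. Stack: cbeb
  Read 'b': matches stack top 'b' => pop. Stack: cbe
  Read 'e': matches stack top 'e' => pop. Stack: cb
  Read 'c': push. Stack: cbc
  Read 'd': push. Stack: cbcd
  Read 'd': matches stack top 'd' => pop. Stack: cbc
Final stack: "cbc" (length 3)

3


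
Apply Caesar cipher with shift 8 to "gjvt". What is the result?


Caesar cipher: shift "gjvt" by 8
  'g' (pos 6) + 8 = pos 14 = 'o'
  'j' (pos 9) + 8 = pos 17 = 'r'
  'v' (pos 21) + 8 = pos 3 = 'd'
  't' (pos 19) + 8 = pos 1 = 'b'
Result: ordb

ordb


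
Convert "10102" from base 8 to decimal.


Input: "10102" in base 8
Positional expansion:
  Digit '1' (value 1) x 8^4 = 4096
  Digit '0' (value 0) x 8^3 = 0
  Digit '1' (value 1) x 8^2 = 64
  Digit '0' (value 0) x 8^1 = 0
  Digit '2' (value 2) x 8^0 = 2
Sum = 4162

4162


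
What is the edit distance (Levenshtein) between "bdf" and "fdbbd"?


Computing edit distance: "bdf" -> "fdbbd"
DP table:
           f    d    b    b    d
      0    1    2    3    4    5
  b   1    1    2    2    3    4
  d   2    2    1    2    3    3
  f   3    2    2    2    3    4
Edit distance = dp[3][5] = 4

4


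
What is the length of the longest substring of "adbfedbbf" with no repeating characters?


Input: "adbfedbbf"
Sliding window (track last position of each char):
  Position 0 ('a'): window [0,0] length 1 -- new best
  Position 1 ('d'): window [0,1] length 2 -- new best
  Position 2 ('b'): window [0,2] length 3 -- new best
  Position 3 ('f'): window [0,3] length 4 -- new best
  Position 4 ('e'): window [0,4] length 5 -- new best
  Position 5 ('d'): repeat (last at 1), move window start to 2
  Position 5 ('d'): window [2,5] length 4
  Position 6 ('b'): repeat (last at 2), move window start to 3
  Position 6 ('b'): window [3,6] length 4
  Position 7 ('b'): repeat (last at 6), move window start to 7
  Position 7 ('b'): window [7,7] length 1
  Position 8 ('f'): window [7,8] length 2
Longest substring with no repeats: "adbfe" with length 5

5


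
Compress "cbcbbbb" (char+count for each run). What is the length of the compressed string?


Input: cbcbbbb
Runs:
  'c' x 1 => "c1"
  'b' x 1 => "b1"
  'c' x 1 => "c1"
  'b' x 4 => "b4"
Compressed: "c1b1c1b4"
Compressed length: 8

8


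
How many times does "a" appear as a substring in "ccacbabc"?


Searching for "a" in "ccacbabc"
Scanning each position:
  Position 0: "c" => no
  Position 1: "c" => no
  Position 2: "a" => MATCH
  Position 3: "c" => no
  Position 4: "b" => no
  Position 5: "a" => MATCH
  Position 6: "b" => no
  Position 7: "c" => no
Total occurrences: 2

2


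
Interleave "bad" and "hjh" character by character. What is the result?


Interleaving "bad" and "hjh":
  Position 0: 'b' from first, 'h' from second => "bh"
  Position 1: 'a' from first, 'j' from second => "aj"
  Position 2: 'd' from first, 'h' from second => "dh"
Result: bhajdh

bhajdh


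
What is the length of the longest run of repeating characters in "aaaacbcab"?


Input: "aaaacbcab"
Scanning for longest run:
  Position 1 ('a'): continues run of 'a', length=2
  Position 2 ('a'): continues run of 'a', length=3
  Position 3 ('a'): continues run of 'a', length=4
  Position 4 ('c'): new char, reset run to 1
  Position 5 ('b'): new char, reset run to 1
  Position 6 ('c'): new char, reset run to 1
  Position 7 ('a'): new char, reset run to 1
  Position 8 ('b'): new char, reset run to 1
Longest run: 'a' with length 4

4


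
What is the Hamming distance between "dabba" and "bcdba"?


Comparing "dabba" and "bcdba" position by position:
  Position 0: 'd' vs 'b' => differ
  Position 1: 'a' vs 'c' => differ
  Position 2: 'b' vs 'd' => differ
  Position 3: 'b' vs 'b' => same
  Position 4: 'a' vs 'a' => same
Total differences (Hamming distance): 3

3


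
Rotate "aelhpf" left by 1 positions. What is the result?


Input: "aelhpf", rotate left by 1
First 1 characters: "a"
Remaining characters: "elhpf"
Concatenate remaining + first: "elhpf" + "a" = "elhpfa"

elhpfa


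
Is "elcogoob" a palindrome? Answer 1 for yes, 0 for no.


Input: elcogoob
Reversed: boogocle
  Compare pos 0 ('e') with pos 7 ('b'): MISMATCH
  Compare pos 1 ('l') with pos 6 ('o'): MISMATCH
  Compare pos 2 ('c') with pos 5 ('o'): MISMATCH
  Compare pos 3 ('o') with pos 4 ('g'): MISMATCH
Result: not a palindrome

0


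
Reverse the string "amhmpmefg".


Input: amhmpmefg
Reading characters right to left:
  Position 8: 'g'
  Position 7: 'f'
  Position 6: 'e'
  Position 5: 'm'
  Position 4: 'p'
  Position 3: 'm'
  Position 2: 'h'
  Position 1: 'm'
  Position 0: 'a'
Reversed: gfempmhma

gfempmhma


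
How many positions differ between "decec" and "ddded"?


Comparing "decec" and "ddded" position by position:
  Position 0: 'd' vs 'd' => same
  Position 1: 'e' vs 'd' => DIFFER
  Position 2: 'c' vs 'd' => DIFFER
  Position 3: 'e' vs 'e' => same
  Position 4: 'c' vs 'd' => DIFFER
Positions that differ: 3

3


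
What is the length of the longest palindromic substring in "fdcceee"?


Input: "fdcceee"
Checking substrings for palindromes:
  [4:7] "eee" (len 3) => palindrome
  [2:4] "cc" (len 2) => palindrome
  [4:6] "ee" (len 2) => palindrome
  [5:7] "ee" (len 2) => palindrome
Longest palindromic substring: "eee" with length 3

3


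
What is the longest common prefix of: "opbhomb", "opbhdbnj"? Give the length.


Words: opbhomb, opbhdbnj
  Position 0: all 'o' => match
  Position 1: all 'p' => match
  Position 2: all 'b' => match
  Position 3: all 'h' => match
  Position 4: ('o', 'd') => mismatch, stop
LCP = "opbh" (length 4)

4


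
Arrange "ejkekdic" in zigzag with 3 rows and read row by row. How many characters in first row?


Zigzag "ejkekdic" into 3 rows:
Placing characters:
  'e' => row 0
  'j' => row 1
  'k' => row 2
  'e' => row 1
  'k' => row 0
  'd' => row 1
  'i' => row 2
  'c' => row 1
Rows:
  Row 0: "ek"
  Row 1: "jedc"
  Row 2: "ki"
First row length: 2

2


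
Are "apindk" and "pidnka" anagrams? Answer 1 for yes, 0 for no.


Strings: "apindk", "pidnka"
Sorted first:  adiknp
Sorted second: adiknp
Sorted forms match => anagrams

1


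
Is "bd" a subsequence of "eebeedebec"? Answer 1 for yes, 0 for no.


Check if "bd" is a subsequence of "eebeedebec"
Greedy scan:
  Position 0 ('e'): no match needed
  Position 1 ('e'): no match needed
  Position 2 ('b'): matches sub[0] = 'b'
  Position 3 ('e'): no match needed
  Position 4 ('e'): no match needed
  Position 5 ('d'): matches sub[1] = 'd'
  Position 6 ('e'): no match needed
  Position 7 ('b'): no match needed
  Position 8 ('e'): no match needed
  Position 9 ('c'): no match needed
All 2 characters matched => is a subsequence

1


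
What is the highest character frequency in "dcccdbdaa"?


Input: dcccdbdaa
Character counts:
  'a': 2
  'b': 1
  'c': 3
  'd': 3
Maximum frequency: 3

3


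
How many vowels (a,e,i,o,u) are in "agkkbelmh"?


Input: agkkbelmh
Checking each character:
  'a' at position 0: vowel (running total: 1)
  'g' at position 1: consonant
  'k' at position 2: consonant
  'k' at position 3: consonant
  'b' at position 4: consonant
  'e' at position 5: vowel (running total: 2)
  'l' at position 6: consonant
  'm' at position 7: consonant
  'h' at position 8: consonant
Total vowels: 2

2


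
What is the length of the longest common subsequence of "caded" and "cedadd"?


LCS of "caded" and "cedadd"
DP table:
           c    e    d    a    d    d
      0    0    0    0    0    0    0
  c   0    1    1    1    1    1    1
  a   0    1    1    1    2    2    2
  d   0    1    1    2    2    3    3
  e   0    1    2    2    2    3    3
  d   0    1    2    3    3    3    4
LCS length = dp[5][6] = 4

4


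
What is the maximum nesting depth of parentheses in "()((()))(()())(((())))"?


Input: "()((()))(()())(((())))"
Tracking depth:
  Position 0 '(': depth becomes 1
  Position 1 ')': depth becomes 0
  Position 2 '(': depth becomes 1
  Position 3 '(': depth becomes 2
  Position 4 '(': depth becomes 3
  Position 5 ')': depth becomes 2
  Position 6 ')': depth becomes 1
  Position 7 ')': depth becomes 0
  Position 8 '(': depth becomes 1
  Position 9 '(': depth becomes 2
  Position 10 ')': depth becomes 1
  Position 11 '(': depth becomes 2
  Position 12 ')': depth becomes 1
  Position 13 ')': depth becomes 0
  Position 14 '(': depth becomes 1
  Position 15 '(': depth becomes 2
  Position 16 '(': depth becomes 3
  Position 17 '(': depth becomes 4
  Position 18 ')': depth becomes 3
  Position 19 ')': depth becomes 2
  Position 20 ')': depth becomes 1
  Position 21 ')': depth becomes 0
Maximum depth reached: 4

4


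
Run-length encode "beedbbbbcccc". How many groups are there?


Input: beedbbbbcccc
Scanning for consecutive runs:
  Group 1: 'b' x 1 (positions 0-0)
  Group 2: 'e' x 2 (positions 1-2)
  Group 3: 'd' x 1 (positions 3-3)
  Group 4: 'b' x 4 (positions 4-7)
  Group 5: 'c' x 4 (positions 8-11)
Total groups: 5

5


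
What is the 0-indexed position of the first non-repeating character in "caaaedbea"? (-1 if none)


Input: caaaedbea
Character frequencies:
  'a': 4
  'b': 1
  'c': 1
  'd': 1
  'e': 2
Scanning left to right for freq == 1:
  Position 0 ('c'): unique! => answer = 0

0


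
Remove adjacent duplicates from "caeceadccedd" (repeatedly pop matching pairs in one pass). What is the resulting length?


Input: caeceadccedd
Stack-based adjacent duplicate removal:
  Read 'c': push. Stack: c
  Read 'a': push. Stack: ca
  Read 'e': push. Stack: cae
  Read 'c': push. Stack: caec
  Read 'e': push. Stack: caece
  Read 'a': push. Stack: caecea
  Read 'd': push. Stack: caecead
  Read 'c': push. Stack: caeceadc
  Read 'c': matches stack top 'c' => pop. Stack: caecead
  Read 'e': push. Stack: caeceade
  Read 'd': push. Stack: caeceaded
  Read 'd': matches stack top 'd' => pop. Stack: caeceade
Final stack: "caeceade" (length 8)

8


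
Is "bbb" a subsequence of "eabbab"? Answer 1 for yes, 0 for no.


Check if "bbb" is a subsequence of "eabbab"
Greedy scan:
  Position 0 ('e'): no match needed
  Position 1 ('a'): no match needed
  Position 2 ('b'): matches sub[0] = 'b'
  Position 3 ('b'): matches sub[1] = 'b'
  Position 4 ('a'): no match needed
  Position 5 ('b'): matches sub[2] = 'b'
All 3 characters matched => is a subsequence

1


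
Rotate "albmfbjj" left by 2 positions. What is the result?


Input: "albmfbjj", rotate left by 2
First 2 characters: "al"
Remaining characters: "bmfbjj"
Concatenate remaining + first: "bmfbjj" + "al" = "bmfbjjal"

bmfbjjal


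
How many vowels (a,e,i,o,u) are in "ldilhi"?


Input: ldilhi
Checking each character:
  'l' at position 0: consonant
  'd' at position 1: consonant
  'i' at position 2: vowel (running total: 1)
  'l' at position 3: consonant
  'h' at position 4: consonant
  'i' at position 5: vowel (running total: 2)
Total vowels: 2

2


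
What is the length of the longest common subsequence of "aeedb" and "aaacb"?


LCS of "aeedb" and "aaacb"
DP table:
           a    a    a    c    b
      0    0    0    0    0    0
  a   0    1    1    1    1    1
  e   0    1    1    1    1    1
  e   0    1    1    1    1    1
  d   0    1    1    1    1    1
  b   0    1    1    1    1    2
LCS length = dp[5][5] = 2

2


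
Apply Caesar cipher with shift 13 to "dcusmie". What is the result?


Caesar cipher: shift "dcusmie" by 13
  'd' (pos 3) + 13 = pos 16 = 'q'
  'c' (pos 2) + 13 = pos 15 = 'p'
  'u' (pos 20) + 13 = pos 7 = 'h'
  's' (pos 18) + 13 = pos 5 = 'f'
  'm' (pos 12) + 13 = pos 25 = 'z'
  'i' (pos 8) + 13 = pos 21 = 'v'
  'e' (pos 4) + 13 = pos 17 = 'r'
Result: qphfzvr

qphfzvr


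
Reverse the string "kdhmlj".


Input: kdhmlj
Reading characters right to left:
  Position 5: 'j'
  Position 4: 'l'
  Position 3: 'm'
  Position 2: 'h'
  Position 1: 'd'
  Position 0: 'k'
Reversed: jlmhdk

jlmhdk


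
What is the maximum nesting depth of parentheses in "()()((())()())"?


Input: "()()((())()())"
Tracking depth:
  Position 0 '(': depth becomes 1
  Position 1 ')': depth becomes 0
  Position 2 '(': depth becomes 1
  Position 3 ')': depth becomes 0
  Position 4 '(': depth becomes 1
  Position 5 '(': depth becomes 2
  Position 6 '(': depth becomes 3
  Position 7 ')': depth becomes 2
  Position 8 ')': depth becomes 1
  Position 9 '(': depth becomes 2
  Position 10 ')': depth becomes 1
  Position 11 '(': depth becomes 2
  Position 12 ')': depth becomes 1
  Position 13 ')': depth becomes 0
Maximum depth reached: 3

3


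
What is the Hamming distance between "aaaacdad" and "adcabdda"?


Comparing "aaaacdad" and "adcabdda" position by position:
  Position 0: 'a' vs 'a' => same
  Position 1: 'a' vs 'd' => differ
  Position 2: 'a' vs 'c' => differ
  Position 3: 'a' vs 'a' => same
  Position 4: 'c' vs 'b' => differ
  Position 5: 'd' vs 'd' => same
  Position 6: 'a' vs 'd' => differ
  Position 7: 'd' vs 'a' => differ
Total differences (Hamming distance): 5

5


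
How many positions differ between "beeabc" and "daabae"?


Comparing "beeabc" and "daabae" position by position:
  Position 0: 'b' vs 'd' => DIFFER
  Position 1: 'e' vs 'a' => DIFFER
  Position 2: 'e' vs 'a' => DIFFER
  Position 3: 'a' vs 'b' => DIFFER
  Position 4: 'b' vs 'a' => DIFFER
  Position 5: 'c' vs 'e' => DIFFER
Positions that differ: 6

6


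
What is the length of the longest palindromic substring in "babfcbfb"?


Input: "babfcbfb"
Checking substrings for palindromes:
  [0:3] "bab" (len 3) => palindrome
  [5:8] "bfb" (len 3) => palindrome
Longest palindromic substring: "bab" with length 3

3


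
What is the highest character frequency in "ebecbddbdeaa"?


Input: ebecbddbdeaa
Character counts:
  'a': 2
  'b': 3
  'c': 1
  'd': 3
  'e': 3
Maximum frequency: 3

3


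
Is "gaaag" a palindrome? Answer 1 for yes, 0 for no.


Input: gaaag
Reversed: gaaag
  Compare pos 0 ('g') with pos 4 ('g'): match
  Compare pos 1 ('a') with pos 3 ('a'): match
Result: palindrome

1


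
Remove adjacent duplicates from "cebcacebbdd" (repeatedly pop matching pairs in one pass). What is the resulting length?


Input: cebcacebbdd
Stack-based adjacent duplicate removal:
  Read 'c': push. Stack: c
  Read 'e': push. Stack: ce
  Read 'b': push. Stack: ceb
  Read 'c': push. Stack: cebc
  Read 'a': push. Stack: cebca
  Read 'c': push. Stack: cebcac
  Read 'e': push. Stack: cebcace
  Read 'b': push. Stack: cebcaceb
  Read 'b': matches stack top 'b' => pop. Stack: cebcace
  Read 'd': push. Stack: cebcaced
  Read 'd': matches stack top 'd' => pop. Stack: cebcace
Final stack: "cebcace" (length 7)

7


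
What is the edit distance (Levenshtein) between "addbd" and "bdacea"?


Computing edit distance: "addbd" -> "bdacea"
DP table:
           b    d    a    c    e    a
      0    1    2    3    4    5    6
  a   1    1    2    2    3    4    5
  d   2    2    1    2    3    4    5
  d   3    3    2    2    3    4    5
  b   4    3    3    3    3    4    5
  d   5    4    3    4    4    4    5
Edit distance = dp[5][6] = 5

5
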